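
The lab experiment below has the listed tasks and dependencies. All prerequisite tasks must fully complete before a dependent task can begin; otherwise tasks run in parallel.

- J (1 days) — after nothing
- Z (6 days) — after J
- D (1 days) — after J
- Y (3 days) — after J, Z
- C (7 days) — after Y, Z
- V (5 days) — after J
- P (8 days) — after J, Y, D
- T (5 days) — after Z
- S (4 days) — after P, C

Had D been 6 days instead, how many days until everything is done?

Baseline: J→Z→Y→P→S = 1+6+3+8+4 = 22 → 22 days.
D is off the critical path — its longest chain is 14 days, giving 8 of slack.
The critical path is still J→Z→Y→P→S; finish is now 22 days.

22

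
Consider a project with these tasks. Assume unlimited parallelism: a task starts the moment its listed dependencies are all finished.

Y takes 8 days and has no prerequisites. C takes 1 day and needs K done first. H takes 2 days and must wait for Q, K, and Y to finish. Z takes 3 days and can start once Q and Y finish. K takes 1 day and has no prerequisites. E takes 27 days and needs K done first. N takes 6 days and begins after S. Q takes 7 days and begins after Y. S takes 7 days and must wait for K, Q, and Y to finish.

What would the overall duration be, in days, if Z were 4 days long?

Baseline: K→E = 1+27 = 28 → 28 days.
Z is off the critical path — its longest chain is 18 days, giving 10 of slack.
The critical path is still K→E; finish is now 28 days.

28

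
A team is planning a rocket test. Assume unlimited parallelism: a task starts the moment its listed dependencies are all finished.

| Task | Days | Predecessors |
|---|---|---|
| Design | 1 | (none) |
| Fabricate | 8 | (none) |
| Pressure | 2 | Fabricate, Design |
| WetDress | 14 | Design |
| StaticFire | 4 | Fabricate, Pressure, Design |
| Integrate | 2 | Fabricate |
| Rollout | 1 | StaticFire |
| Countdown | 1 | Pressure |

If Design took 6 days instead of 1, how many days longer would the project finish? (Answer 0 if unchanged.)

Actual critical path: Design→WetDress = 1+14 = 15 ⇒ 15 days.
Design is on the critical path; changing it to 6 makes that path 20 days.
The critical path is still Design→WetDress; finish is now 20 days.
Change in finish: 20 − 15 = +5 days.

5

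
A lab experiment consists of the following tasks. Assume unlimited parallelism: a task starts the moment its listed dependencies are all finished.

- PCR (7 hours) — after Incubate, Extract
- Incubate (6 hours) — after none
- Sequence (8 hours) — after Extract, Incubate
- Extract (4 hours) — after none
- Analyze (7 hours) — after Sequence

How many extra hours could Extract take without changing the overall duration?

The longest chain is Incubate→Sequence→Analyze = 6+8+7 = 21; overall finish 21 hours.
Longest path through Extract: 19 hours (earliest finish 4, latest finish 6).
Slack of Extract = 2 − 0 = 2 hours.

2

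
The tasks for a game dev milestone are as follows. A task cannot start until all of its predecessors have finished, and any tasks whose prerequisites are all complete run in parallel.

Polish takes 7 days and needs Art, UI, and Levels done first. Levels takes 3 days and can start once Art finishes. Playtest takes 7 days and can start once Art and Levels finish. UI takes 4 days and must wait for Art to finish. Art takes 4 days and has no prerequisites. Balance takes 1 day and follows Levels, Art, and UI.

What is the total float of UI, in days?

0

The longest chain is Art→UI→Polish = 4+4+7 = 15; overall finish 15 days.
UI finishes as early as 8 and must finish by 8.
Slack of UI = 4 − 4 = 0 days.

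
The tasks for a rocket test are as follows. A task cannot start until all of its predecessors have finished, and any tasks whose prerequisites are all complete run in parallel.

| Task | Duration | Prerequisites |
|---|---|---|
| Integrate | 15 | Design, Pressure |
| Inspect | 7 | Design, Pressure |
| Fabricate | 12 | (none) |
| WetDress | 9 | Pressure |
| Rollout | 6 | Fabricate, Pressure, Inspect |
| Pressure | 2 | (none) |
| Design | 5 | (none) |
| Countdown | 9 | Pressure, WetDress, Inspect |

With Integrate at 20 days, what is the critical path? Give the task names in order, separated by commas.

As given, the longest chain is Design→Inspect→Countdown = 5+7+9 = 21, so the finish is 21 days.
Integrate has 1 day of float (longest path through it is 20).
New critical path: Design→Integrate = 5+20 = 25 ⇒ 25 days.

Design, Integrate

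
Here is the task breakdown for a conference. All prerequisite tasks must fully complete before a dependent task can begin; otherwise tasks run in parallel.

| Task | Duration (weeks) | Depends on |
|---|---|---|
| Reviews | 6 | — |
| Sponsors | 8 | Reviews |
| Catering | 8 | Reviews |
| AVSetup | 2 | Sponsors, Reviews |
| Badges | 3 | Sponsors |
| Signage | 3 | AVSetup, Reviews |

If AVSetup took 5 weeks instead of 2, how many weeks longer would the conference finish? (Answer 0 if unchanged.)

3

Actual critical path: Reviews→Sponsors→AVSetup→Signage = 6+8+2+3 = 19 ⇒ 19 weeks.
AVSetup lies on that path, so at 5 weeks the path becomes 22 weeks.
The critical path is still Reviews→Sponsors→AVSetup→Signage; finish is now 22 weeks.
Change in finish: 22 − 19 = +3 weeks.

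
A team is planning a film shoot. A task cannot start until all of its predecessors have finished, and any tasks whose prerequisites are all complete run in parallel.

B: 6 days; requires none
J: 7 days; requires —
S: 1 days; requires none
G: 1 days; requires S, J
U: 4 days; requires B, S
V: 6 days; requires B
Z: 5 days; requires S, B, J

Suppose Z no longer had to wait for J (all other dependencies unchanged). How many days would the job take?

12

Original critical path: B→V = 6+6 = 12 ⇒ 12 days.
Without J→Z, Z's earliest start moves from 7 to 6.
After: B→V = 6+6 = 12 → 12 days.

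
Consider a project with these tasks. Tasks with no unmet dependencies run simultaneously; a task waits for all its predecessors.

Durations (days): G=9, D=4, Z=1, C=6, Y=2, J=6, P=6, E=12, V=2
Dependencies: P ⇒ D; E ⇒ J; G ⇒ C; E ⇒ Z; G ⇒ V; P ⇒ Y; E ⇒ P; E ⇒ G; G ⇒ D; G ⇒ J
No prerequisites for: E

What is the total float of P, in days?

5

Critical path: E→G→C = 12+9+6 = 27, so the finish is 27 days.
The longest chain containing P totals 22 days.
So P can slip 23 − 18 = 5 days.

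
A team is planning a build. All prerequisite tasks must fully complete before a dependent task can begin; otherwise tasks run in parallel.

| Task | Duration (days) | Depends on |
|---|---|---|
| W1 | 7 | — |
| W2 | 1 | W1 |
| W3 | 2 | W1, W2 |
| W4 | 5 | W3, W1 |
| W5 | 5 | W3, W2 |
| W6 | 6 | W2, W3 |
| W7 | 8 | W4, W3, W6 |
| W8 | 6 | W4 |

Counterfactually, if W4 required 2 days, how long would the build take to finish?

The binding path is W1→W2→W3→W6→W7 = 7+1+2+6+8 = 24; finish at 24 days.
The longest path through W4 is only 23 days, so W4 has float 1.
That remains the longest chain; total 24 days.

24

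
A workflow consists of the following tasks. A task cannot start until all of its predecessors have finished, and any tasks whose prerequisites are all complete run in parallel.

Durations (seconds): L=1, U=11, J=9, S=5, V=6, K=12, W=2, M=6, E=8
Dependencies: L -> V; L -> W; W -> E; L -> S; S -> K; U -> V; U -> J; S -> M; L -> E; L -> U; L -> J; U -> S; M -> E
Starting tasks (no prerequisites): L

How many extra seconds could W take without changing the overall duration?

20

Critical path: L→U→S→M→E = 1+11+5+6+8 = 31, so the finish is 31 seconds.
The longest chain containing W totals 11 seconds.
So W can slip 23 − 3 = 20 seconds.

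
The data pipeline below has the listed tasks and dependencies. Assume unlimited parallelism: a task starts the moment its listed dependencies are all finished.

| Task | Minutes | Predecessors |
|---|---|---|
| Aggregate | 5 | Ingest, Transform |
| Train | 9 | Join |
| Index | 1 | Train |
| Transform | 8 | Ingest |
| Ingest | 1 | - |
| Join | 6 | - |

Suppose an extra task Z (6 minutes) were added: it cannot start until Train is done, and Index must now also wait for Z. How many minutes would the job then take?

Originally the job takes 16 minutes.
With Z inserted, Index now waits for max(Train, Z).
New critical path: Join→Train→Z→Index = 6+9+6+1 = 22 ⇒ 22 minutes.

22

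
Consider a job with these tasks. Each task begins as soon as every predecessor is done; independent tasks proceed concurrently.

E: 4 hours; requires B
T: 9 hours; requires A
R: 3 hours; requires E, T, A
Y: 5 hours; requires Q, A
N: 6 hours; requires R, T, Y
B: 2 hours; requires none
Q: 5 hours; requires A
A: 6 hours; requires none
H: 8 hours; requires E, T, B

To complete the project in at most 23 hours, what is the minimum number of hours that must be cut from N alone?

Current finish: 24 hours; target: 23.
N is on every critical path, so each hour cut from N cuts the finish by one (this holds down to a finish of 23).
Need 24 − 23 = 1 hour off N → N becomes 5 hours, finish becomes 23.

1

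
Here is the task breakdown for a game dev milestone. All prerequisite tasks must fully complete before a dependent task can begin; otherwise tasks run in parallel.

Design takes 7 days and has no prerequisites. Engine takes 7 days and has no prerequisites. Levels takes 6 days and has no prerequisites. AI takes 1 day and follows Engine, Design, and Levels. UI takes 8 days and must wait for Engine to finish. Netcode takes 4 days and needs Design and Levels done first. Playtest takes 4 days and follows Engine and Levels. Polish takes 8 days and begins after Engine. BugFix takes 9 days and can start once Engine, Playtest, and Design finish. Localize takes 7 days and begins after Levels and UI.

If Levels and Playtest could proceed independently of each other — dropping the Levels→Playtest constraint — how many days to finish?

Before: longest chain Engine→UI→Localize = 7+8+7 = 22, finish 22.
Dropping Levels→Playtest doesn't change Playtest's earliest start (7); another predecessor still binds.
After: Engine→UI→Localize = 7+8+7 = 22 → 22 days.

22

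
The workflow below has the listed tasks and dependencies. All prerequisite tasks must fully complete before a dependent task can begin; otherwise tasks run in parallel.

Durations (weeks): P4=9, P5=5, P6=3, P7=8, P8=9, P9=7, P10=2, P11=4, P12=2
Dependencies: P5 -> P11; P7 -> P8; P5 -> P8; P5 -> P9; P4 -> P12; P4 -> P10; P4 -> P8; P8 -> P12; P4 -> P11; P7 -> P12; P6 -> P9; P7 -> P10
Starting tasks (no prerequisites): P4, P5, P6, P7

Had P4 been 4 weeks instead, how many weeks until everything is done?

19

Baseline: P4→P8→P12 = 9+9+2 = 20 → 20 weeks.
P4 is on the critical path; changing it to 4 makes that path 15 weeks.
The binding chain switches to P7→P8→P12 = 8+9+2 = 19; finish 19 weeks.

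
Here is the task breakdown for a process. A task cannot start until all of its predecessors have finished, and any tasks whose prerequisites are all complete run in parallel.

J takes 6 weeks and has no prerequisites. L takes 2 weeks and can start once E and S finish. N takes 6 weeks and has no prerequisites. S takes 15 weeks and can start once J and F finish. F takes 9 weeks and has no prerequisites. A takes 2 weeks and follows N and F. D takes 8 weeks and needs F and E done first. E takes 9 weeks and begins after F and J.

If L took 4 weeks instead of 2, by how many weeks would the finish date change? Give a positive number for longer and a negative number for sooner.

2

As given, the longest chain is F→S→L = 9+15+2 = 26, so the finish is 26 weeks.
Since L is critical, the +2 change carries straight to that chain (now 28 weeks).
No other chain overtakes it, so the finish is 28 weeks.
Change in finish: 28 − 26 = +2 weeks.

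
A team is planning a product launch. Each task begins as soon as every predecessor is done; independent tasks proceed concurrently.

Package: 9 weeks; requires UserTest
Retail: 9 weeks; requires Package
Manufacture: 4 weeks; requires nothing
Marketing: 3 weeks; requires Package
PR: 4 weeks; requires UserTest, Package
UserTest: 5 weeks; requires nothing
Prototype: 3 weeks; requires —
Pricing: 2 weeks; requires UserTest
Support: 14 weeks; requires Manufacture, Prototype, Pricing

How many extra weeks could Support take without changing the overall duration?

2

Critical path: UserTest→Package→Retail = 5+9+9 = 23, so the finish is 23 weeks.
The longest chain containing Support totals 21 weeks.
So Support can slip 23 − 21 = 2 weeks.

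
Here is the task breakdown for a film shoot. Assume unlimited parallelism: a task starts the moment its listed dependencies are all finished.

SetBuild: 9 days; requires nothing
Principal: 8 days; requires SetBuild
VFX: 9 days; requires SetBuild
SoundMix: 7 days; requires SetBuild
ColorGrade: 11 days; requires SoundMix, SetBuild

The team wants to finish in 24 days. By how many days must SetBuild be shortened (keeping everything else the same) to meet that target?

Current finish: 27 days; target: 24.
SetBuild is on every critical path, so each day cut from SetBuild cuts the finish by one (this holds down to a finish of 19).
Need 27 − 24 = 3 days off SetBuild → SetBuild becomes 6 days, finish becomes 24.

3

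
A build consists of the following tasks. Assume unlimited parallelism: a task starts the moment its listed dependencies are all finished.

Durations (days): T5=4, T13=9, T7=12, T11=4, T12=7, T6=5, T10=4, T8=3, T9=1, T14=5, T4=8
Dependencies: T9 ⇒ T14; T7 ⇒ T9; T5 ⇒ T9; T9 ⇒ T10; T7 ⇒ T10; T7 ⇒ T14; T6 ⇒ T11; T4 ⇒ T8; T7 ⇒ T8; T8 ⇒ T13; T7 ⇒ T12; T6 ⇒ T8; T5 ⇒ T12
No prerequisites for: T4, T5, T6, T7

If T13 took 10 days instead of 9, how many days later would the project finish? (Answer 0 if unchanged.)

1

As given, the longest chain is T7→T8→T13 = 12+3+9 = 24, so the finish is 24 days.
T13 lies on that path, so at 10 days the path becomes 25 days.
That remains the longest chain; total 25 days.
Change in finish: 25 − 24 = +1 days.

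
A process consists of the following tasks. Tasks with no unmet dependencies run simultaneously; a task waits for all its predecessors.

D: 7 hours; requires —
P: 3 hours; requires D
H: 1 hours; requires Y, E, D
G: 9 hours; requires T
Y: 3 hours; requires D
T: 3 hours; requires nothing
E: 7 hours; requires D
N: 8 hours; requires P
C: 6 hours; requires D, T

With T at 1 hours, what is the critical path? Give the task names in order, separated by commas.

D, P, N

Actual critical path: D→P→N = 7+3+8 = 18 ⇒ 18 hours.
The longest path through T is only 12 hours, so T has float 6.
No other chain overtakes it, so the finish is 18 hours.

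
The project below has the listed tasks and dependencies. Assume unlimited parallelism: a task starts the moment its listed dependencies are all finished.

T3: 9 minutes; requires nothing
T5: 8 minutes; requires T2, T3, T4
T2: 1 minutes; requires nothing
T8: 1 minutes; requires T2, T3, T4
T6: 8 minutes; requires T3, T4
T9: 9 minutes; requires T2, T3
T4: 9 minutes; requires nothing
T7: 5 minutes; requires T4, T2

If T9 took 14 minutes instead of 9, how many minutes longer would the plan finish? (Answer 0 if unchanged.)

5

Baseline: T3→T9 = 9+9 = 18 → 18 minutes.
T9 lies on that path, so at 14 minutes the path becomes 23 minutes.
That remains the longest chain; total 23 minutes.
Change in finish: 23 − 18 = +5 minutes.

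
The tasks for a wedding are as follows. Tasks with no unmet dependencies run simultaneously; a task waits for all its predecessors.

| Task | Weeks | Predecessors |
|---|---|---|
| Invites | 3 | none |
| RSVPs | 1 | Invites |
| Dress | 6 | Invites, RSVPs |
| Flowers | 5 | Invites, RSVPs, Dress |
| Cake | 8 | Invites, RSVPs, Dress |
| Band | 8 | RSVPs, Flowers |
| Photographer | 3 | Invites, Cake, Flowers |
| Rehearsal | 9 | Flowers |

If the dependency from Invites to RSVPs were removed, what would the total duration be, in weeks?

Before: longest chain Invites→RSVPs→Dress→Flowers→Rehearsal = 3+1+6+5+9 = 24, finish 24.
Without Invites→RSVPs, RSVPs's earliest start moves from 3 to 0.
After: Invites→Dress→Flowers→Rehearsal = 3+6+5+9 = 23 → 23 weeks.

23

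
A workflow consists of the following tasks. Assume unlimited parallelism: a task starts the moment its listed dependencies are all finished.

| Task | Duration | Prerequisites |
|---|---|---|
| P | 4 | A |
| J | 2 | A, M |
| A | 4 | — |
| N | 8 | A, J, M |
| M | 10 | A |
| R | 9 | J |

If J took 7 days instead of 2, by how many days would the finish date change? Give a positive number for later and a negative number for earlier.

5

Critical path before the change: A→M→J→R = 4+10+2+9 = 25 giving 25 days.
Since J is critical, the +5 change carries straight to that chain (now 30 days).
That remains the longest chain; total 30 days.
Change in finish: 30 − 25 = +5 days.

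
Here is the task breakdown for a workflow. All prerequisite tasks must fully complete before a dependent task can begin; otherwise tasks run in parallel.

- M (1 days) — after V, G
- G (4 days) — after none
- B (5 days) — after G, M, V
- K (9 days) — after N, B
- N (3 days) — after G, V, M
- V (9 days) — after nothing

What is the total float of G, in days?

5

V→M→B→K = 9+1+5+9 = 24 sets the makespan at 24 days.
G finishes as early as 4 and must finish by 9.
So G can slip 9 − 4 = 5 days.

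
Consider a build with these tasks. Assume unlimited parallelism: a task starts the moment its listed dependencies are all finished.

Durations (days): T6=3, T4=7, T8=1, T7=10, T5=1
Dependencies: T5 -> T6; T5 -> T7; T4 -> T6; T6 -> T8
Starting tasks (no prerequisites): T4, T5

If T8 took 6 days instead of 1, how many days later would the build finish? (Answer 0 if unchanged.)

The binding path is T4→T6→T8 = 7+3+1 = 11; finish at 11 days.
T8 is on the critical path; changing it to 6 makes that path 16 days.
That remains the longest chain; total 16 days.
Change in finish: 16 − 11 = +5 days.

5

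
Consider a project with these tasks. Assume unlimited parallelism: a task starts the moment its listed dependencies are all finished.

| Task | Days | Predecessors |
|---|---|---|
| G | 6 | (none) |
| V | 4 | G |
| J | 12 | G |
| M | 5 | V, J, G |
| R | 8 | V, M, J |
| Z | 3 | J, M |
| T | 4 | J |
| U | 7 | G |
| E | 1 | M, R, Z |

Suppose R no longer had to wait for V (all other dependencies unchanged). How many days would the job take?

Before: longest chain G→J→M→R→E = 6+12+5+8+1 = 32, finish 32.
Dropping V→R doesn't change R's earliest start (23); another predecessor still binds.
After: G→J→M→R→E = 6+12+5+8+1 = 32 → 32 days.

32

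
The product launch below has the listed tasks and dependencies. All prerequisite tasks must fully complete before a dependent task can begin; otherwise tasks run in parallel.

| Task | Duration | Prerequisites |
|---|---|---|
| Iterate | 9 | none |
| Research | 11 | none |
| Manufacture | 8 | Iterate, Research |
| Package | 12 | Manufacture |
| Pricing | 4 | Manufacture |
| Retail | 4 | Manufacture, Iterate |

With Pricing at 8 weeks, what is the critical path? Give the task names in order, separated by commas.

Research, Manufacture, Package

Critical path before the change: Research→Manufacture→Package = 11+8+12 = 31 giving 31 weeks.
Pricing is off the critical path — its longest chain is 23 weeks, giving 8 of slack.
No other chain overtakes it, so the finish is 31 weeks.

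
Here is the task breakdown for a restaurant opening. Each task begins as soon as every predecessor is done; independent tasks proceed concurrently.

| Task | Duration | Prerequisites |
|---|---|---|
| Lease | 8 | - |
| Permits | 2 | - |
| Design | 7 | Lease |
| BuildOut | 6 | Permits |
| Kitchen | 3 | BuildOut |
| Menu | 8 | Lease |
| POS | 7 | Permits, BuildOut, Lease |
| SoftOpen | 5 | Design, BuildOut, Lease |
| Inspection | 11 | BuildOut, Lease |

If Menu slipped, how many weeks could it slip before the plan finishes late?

4

The longest chain is Lease→Design→SoftOpen = 8+7+5 = 20; overall finish 20 weeks.
Longest path through Menu: 16 weeks (earliest finish 16, latest finish 20).
Slack of Menu = 12 − 8 = 4 weeks.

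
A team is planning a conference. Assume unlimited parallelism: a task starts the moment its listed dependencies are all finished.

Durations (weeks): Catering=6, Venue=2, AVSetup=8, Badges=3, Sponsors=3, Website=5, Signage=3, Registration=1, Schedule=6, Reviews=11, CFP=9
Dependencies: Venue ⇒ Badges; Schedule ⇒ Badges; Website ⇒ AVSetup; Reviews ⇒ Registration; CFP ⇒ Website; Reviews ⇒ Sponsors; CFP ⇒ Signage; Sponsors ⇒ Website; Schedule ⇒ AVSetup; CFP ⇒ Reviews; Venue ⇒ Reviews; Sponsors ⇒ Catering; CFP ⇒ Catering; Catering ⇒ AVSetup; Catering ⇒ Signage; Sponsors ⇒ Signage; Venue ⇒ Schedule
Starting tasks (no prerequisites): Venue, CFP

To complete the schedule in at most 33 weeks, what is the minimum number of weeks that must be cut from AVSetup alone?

4

Current finish: 37 weeks; target: 33.
AVSetup is on every critical path, so each week cut from AVSetup cuts the finish by one (this holds down to a finish of 32).
Need 37 − 33 = 4 weeks off AVSetup → AVSetup becomes 4 weeks, finish becomes 33.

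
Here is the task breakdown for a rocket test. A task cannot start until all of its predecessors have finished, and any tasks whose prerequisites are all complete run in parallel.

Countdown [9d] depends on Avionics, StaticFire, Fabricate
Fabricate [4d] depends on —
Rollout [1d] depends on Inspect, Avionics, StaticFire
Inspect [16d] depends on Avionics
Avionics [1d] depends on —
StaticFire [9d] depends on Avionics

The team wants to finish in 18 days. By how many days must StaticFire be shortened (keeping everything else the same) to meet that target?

Current finish: 19 days; target: 18.
StaticFire is on every critical path, so each day cut from StaticFire cuts the finish by one (this holds down to a finish of 18).
Need 19 − 18 = 1 day off StaticFire → StaticFire becomes 8 days, finish becomes 18.

1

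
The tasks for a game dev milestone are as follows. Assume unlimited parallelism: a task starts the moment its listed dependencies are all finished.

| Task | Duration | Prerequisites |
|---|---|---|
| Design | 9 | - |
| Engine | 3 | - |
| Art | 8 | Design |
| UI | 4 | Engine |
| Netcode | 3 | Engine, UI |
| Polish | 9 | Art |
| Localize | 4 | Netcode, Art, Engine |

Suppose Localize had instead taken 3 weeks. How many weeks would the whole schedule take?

26

Actual critical path: Design→Art→Polish = 9+8+9 = 26 ⇒ 26 weeks.
Localize has 5 weeks of float (longest path through it is 21).
That remains the longest chain; total 26 weeks.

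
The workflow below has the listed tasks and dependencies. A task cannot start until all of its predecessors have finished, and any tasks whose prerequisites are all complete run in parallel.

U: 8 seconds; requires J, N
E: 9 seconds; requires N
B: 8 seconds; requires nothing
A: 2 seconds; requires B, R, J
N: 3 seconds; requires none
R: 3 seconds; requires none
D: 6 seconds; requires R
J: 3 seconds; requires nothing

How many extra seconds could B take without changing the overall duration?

The longest chain is N→E = 3+9 = 12; overall finish 12 seconds.
B finishes as early as 8 and must finish by 10.
So B can slip 10 − 8 = 2 seconds.

2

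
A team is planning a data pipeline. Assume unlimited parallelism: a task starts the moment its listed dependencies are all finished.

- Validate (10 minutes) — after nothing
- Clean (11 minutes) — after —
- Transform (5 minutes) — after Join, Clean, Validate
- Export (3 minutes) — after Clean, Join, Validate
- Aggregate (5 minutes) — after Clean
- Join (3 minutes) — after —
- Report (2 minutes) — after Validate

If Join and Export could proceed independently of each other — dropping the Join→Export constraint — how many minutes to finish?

Original critical path: Clean→Transform = 11+5 = 16 ⇒ 16 minutes.
Dropping Join→Export doesn't change Export's earliest start (11); another predecessor still binds.
New critical path: Clean→Transform = 11+5 = 16 ⇒ 16 minutes.

16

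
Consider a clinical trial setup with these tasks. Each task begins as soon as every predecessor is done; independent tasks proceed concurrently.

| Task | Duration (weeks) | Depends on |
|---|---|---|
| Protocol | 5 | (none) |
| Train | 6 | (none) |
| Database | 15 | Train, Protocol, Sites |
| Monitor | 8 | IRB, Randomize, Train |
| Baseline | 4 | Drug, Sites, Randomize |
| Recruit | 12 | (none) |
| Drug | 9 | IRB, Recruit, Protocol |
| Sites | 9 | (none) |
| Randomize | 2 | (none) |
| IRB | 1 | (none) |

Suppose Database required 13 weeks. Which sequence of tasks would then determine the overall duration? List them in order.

Actual critical path: Recruit→Drug→Baseline = 12+9+4 = 25 ⇒ 25 weeks.
Database has 1 week of float (longest path through it is 24).
No other chain overtakes it, so the finish is 25 weeks.

Recruit, Drug, Baseline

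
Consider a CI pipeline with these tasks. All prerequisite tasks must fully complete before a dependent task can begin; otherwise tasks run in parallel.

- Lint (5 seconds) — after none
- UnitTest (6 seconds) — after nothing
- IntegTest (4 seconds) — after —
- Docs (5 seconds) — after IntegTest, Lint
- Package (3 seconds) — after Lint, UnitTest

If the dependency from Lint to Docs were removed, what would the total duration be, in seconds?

9

Before: longest chain Lint→Docs = 5+5 = 10, finish 10.
Without Lint→Docs, Docs's earliest start moves from 5 to 4.
New critical path: UnitTest→Package = 6+3 = 9 ⇒ 9 seconds.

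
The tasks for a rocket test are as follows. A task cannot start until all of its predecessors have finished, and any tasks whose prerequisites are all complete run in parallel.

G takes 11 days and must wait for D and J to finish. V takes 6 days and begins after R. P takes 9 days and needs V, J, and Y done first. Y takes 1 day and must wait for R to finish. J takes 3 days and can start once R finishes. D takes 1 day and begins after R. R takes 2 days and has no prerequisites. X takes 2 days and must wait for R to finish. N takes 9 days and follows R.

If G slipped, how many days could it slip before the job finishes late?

The longest chain is R→V→P = 2+6+9 = 17; overall finish 17 days.
Longest path through G: 16 days (earliest finish 16, latest finish 17).
Float = 17 − 16 = 1.

1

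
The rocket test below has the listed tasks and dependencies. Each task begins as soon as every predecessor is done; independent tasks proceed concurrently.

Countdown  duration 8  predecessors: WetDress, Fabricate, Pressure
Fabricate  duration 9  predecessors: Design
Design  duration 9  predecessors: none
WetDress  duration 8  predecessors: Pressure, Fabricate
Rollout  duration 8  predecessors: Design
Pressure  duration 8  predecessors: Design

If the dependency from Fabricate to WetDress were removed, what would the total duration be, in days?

33

Before: longest chain Design→Fabricate→WetDress→Countdown = 9+9+8+8 = 34, finish 34.
Without Fabricate→WetDress, WetDress's earliest start moves from 18 to 17.
New critical path: Design→Pressure→WetDress→Countdown = 9+8+8+8 = 33 ⇒ 33 days.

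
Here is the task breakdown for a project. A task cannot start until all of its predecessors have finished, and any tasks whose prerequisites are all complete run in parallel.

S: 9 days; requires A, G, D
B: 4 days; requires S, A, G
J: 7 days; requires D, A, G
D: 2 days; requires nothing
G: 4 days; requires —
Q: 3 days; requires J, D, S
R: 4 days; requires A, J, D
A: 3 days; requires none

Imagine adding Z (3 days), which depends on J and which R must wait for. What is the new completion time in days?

Originally the plan takes 17 days.
With Z inserted, R now waits for max(A, J, D, Z).
New critical path: G→J→Z→R = 4+7+3+4 = 18 ⇒ 18 days.

18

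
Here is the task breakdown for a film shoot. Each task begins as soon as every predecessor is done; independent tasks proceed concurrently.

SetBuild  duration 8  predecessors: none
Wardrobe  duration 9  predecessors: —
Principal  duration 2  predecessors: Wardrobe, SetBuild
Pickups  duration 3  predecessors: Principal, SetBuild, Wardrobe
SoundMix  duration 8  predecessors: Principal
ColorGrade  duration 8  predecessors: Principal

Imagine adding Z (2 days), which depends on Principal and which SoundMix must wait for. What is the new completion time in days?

Originally the schedule takes 19 days.
With Z inserted, SoundMix now waits for max(Principal, Z).
New critical path: Wardrobe→Principal→Z→SoundMix = 9+2+2+8 = 21 ⇒ 21 days.

21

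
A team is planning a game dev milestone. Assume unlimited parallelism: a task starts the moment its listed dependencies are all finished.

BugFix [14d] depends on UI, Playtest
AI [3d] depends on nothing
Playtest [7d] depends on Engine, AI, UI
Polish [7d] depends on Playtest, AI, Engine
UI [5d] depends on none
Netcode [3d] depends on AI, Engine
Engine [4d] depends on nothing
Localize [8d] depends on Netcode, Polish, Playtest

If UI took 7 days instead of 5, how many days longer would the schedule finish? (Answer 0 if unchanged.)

2

The binding path is UI→Playtest→Polish→Localize = 5+7+7+8 = 27; finish at 27 days.
UI lies on that path, so at 7 days the path becomes 29 days.
The critical path is still UI→Playtest→Polish→Localize; finish is now 29 days.
Change in finish: 29 − 27 = +2 days.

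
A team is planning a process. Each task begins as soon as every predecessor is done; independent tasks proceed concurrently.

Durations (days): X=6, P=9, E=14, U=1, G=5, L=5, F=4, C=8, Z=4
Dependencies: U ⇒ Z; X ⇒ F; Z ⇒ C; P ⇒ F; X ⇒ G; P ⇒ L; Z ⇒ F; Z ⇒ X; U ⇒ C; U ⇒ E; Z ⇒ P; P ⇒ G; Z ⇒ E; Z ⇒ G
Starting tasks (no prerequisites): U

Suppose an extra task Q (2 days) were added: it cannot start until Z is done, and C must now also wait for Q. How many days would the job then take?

19

Originally the job takes 19 days.
With Q inserted, C now waits for max(Z, U, Q).
New critical path: U→Z→P→G = 1+4+9+5 = 19 ⇒ 19 days.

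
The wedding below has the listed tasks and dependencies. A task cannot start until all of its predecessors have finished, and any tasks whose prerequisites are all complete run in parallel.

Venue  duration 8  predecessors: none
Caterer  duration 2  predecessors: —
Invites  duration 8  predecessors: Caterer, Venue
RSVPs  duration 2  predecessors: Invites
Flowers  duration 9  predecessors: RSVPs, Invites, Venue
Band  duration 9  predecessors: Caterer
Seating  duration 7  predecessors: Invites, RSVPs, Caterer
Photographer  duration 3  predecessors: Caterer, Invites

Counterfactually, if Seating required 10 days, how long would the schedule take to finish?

28

As given, the longest chain is Venue→Invites→RSVPs→Flowers = 8+8+2+9 = 27, so the finish is 27 days.
Seating has 2 days of float (longest path through it is 25).
Now Venue→Invites→RSVPs→Seating = 8+8+2+10 = 28 is longest, so the finish becomes 28 days.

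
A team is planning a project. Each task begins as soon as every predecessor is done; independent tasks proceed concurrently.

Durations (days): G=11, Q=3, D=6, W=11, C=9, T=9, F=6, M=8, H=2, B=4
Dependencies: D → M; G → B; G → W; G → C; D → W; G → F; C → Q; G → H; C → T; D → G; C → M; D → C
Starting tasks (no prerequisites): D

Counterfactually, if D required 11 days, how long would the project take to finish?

40

The binding path is D→G→C→T = 6+11+9+9 = 35; finish at 35 days.
D is on the critical path; changing it to 11 makes that path 40 days.
That remains the longest chain; total 40 days.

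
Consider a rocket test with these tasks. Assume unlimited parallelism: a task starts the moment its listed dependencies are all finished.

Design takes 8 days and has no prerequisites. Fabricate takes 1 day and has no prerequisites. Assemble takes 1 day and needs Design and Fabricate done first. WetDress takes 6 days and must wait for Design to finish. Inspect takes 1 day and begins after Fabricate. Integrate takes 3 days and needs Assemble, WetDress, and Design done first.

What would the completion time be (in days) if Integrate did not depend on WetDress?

14

With the dependency in place, Design→WetDress→Integrate = 8+6+3 = 17 sets the finish at 17 days.
Without WetDress→Integrate, Integrate's earliest start moves from 14 to 9.
The longest chain is now Design→WetDress = 8+6 = 14, so the schedule takes 14 days.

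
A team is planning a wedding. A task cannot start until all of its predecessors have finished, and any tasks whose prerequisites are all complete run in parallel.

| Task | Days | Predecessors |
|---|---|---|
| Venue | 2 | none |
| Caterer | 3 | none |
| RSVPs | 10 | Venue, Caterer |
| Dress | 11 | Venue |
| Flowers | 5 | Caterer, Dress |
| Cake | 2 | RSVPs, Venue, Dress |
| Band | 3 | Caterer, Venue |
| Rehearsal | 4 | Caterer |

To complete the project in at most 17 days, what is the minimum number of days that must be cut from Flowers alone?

Current finish: 18 days; target: 17.
Flowers is on every critical path, so each day cut from Flowers cuts the finish by one (this holds down to a finish of 15).
Need 18 − 17 = 1 day off Flowers → Flowers becomes 4 days, finish becomes 17.

1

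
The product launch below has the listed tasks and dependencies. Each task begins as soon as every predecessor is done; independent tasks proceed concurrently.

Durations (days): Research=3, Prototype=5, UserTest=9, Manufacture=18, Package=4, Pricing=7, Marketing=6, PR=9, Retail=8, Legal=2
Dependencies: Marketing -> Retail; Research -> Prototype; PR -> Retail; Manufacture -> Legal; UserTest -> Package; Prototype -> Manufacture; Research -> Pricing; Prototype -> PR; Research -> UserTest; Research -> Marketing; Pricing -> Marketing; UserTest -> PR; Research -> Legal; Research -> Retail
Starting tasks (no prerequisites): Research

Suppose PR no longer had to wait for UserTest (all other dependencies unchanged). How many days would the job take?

28

With the dependency in place, Research→UserTest→PR→Retail = 3+9+9+8 = 29 sets the finish at 29 days.
Without UserTest→PR, PR's earliest start moves from 12 to 8.
The longest chain is now Research→Prototype→Manufacture→Legal = 3+5+18+2 = 28, so the job takes 28 days.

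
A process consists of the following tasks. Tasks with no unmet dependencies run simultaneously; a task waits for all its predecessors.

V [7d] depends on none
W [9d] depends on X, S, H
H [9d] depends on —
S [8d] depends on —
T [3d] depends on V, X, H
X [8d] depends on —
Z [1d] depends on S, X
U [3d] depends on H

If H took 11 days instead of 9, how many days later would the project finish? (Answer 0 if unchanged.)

2

Baseline: H→W = 9+9 = 18 → 18 days.
Since H is critical, the +2 change carries straight to that chain (now 20 days).
That remains the longest chain; total 20 days.
Change in finish: 20 − 18 = +2 days.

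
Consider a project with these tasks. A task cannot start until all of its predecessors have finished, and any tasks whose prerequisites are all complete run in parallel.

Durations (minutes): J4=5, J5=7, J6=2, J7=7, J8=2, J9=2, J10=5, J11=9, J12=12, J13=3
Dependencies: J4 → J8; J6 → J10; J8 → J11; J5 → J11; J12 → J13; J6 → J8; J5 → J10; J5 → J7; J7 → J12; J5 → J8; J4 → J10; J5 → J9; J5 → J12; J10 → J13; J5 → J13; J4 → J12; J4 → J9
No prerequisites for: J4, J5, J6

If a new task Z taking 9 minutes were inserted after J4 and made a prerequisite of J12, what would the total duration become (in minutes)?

Originally the schedule takes 29 minutes.
With Z inserted, J12 now waits for max(J5, J7, J4, Z).
New critical path: J4→Z→J12→J13 = 5+9+12+3 = 29 ⇒ 29 minutes.

29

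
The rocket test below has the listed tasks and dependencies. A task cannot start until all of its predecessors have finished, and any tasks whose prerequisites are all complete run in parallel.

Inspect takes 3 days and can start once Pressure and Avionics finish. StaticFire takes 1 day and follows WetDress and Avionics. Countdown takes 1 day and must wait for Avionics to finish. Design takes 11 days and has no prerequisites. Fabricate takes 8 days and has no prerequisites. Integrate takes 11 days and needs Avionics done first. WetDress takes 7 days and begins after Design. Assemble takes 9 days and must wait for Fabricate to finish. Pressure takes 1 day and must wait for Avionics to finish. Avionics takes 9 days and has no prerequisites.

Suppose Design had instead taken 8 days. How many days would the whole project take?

Actual critical path: Avionics→Integrate = 9+11 = 20 ⇒ 20 days.
Design is off the critical path — its longest chain is 19 days, giving 1 of slack.
No other chain overtakes it, so the finish is 20 days.

20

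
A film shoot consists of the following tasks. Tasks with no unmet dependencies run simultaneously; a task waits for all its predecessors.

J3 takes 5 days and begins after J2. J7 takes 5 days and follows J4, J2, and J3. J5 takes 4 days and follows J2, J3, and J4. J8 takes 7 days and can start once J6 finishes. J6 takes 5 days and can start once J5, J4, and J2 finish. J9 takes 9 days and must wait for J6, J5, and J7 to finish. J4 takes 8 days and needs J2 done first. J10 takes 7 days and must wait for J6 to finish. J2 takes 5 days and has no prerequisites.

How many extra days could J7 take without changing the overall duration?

4

The longest chain is J2→J4→J5→J6→J9 = 5+8+4+5+9 = 31; overall finish 31 days.
Longest path through J7: 27 days (earliest finish 18, latest finish 22).
So J7 can slip 22 − 18 = 4 days.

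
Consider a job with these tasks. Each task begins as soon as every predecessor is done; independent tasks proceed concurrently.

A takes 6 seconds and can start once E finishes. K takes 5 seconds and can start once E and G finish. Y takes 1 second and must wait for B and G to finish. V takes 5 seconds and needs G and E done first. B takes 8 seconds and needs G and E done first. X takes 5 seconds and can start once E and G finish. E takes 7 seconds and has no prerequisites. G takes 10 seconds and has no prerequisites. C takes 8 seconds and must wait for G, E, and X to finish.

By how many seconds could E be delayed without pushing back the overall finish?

Critical path: G→X→C = 10+5+8 = 23, so the finish is 23 seconds.
E finishes as early as 7 and must finish by 10.
Slack of E = 3 − 0 = 3 seconds.

3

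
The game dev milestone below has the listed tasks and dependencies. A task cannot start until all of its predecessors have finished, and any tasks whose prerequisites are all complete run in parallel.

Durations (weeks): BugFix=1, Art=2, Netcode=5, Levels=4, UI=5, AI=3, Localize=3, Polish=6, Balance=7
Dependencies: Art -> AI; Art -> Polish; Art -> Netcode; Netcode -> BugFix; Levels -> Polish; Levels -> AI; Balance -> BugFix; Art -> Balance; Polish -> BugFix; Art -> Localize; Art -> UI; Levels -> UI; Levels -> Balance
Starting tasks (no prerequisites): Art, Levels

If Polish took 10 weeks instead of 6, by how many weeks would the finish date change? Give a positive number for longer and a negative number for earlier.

3

Actual critical path: Levels→Balance→BugFix = 4+7+1 = 12 ⇒ 12 weeks.
The longest path through Polish is only 11 weeks, so Polish has float 1.
Now Levels→Polish→BugFix = 4+10+1 = 15 is longest, so the finish becomes 15 weeks.
Change in finish: 15 − 12 = +3 weeks.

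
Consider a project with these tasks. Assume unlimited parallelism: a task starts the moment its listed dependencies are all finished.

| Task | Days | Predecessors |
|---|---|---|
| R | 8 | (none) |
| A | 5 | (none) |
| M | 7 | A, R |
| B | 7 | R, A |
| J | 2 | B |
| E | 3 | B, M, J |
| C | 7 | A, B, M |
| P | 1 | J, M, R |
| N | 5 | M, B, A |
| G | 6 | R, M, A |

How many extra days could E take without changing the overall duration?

R→M→C = 8+7+7 = 22 sets the makespan at 22 days.
Longest path through E: 20 days (earliest finish 20, latest finish 22).
Float = 22 − 20 = 2.

2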